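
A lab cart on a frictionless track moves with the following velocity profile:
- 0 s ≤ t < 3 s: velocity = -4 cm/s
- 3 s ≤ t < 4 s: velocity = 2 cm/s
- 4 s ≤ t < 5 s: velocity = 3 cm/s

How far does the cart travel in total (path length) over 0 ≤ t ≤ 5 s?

17 cm

Distance (not displacement) is the total path length: add the absolute areas under v-t.
0–3 s: |-4| × 3 = 12 cm
3–4 s: |2| × 1 = 2 cm
4–5 s: |3| × 1 = 3 cm
Total distance = 17 cm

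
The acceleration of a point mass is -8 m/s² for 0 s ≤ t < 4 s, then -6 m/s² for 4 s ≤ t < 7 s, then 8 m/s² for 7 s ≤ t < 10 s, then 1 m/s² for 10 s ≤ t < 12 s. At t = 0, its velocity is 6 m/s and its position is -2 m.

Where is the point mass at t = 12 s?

-281 m

On each constant-a segment, Δv = aΔt and Δx = v₀Δt + ½aΔt²; chain segment to segment.
0–4 s: v starts 6 m/s; Δx = 6·4 + ½·-8·4² = -40 m; v ends -26 m/s.
4–7 s: v starts -26 m/s; Δx = -26·3 + ½·-6·3² = -105 m; v ends -44 m/s.
7–10 s: v starts -44 m/s; Δx = -44·3 + ½·8·3² = -96 m; v ends -20 m/s.
10–12 s: v starts -20 m/s; Δx = -20·2 + ½·1·2² = -38 m; v ends -18 m/s.
x(12) = -2 + Σ Δx = -281 m.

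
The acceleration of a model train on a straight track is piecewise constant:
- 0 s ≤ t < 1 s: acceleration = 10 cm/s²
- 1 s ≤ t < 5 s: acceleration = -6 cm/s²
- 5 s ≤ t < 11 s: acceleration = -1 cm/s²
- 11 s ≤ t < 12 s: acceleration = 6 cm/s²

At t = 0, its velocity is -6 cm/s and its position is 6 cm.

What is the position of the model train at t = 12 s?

On each constant-a segment, Δv = aΔt and Δx = v₀Δt + ½aΔt²; chain segment to segment.
0–1 s: v starts -6 cm/s; Δx = -6·1 + ½·10·1² = -1 cm; v ends 4 cm/s.
1–5 s: v starts 4 cm/s; Δx = 4·4 + ½·-6·4² = -32 cm; v ends -20 cm/s.
5–11 s: v starts -20 cm/s; Δx = -20·6 + ½·-1·6² = -138 cm; v ends -26 cm/s.
11–12 s: v starts -26 cm/s; Δx = -26·1 + ½·6·1² = -23 cm; v ends -20 cm/s.
x(12) = 6 + Σ Δx = -188 cm.

-188 cm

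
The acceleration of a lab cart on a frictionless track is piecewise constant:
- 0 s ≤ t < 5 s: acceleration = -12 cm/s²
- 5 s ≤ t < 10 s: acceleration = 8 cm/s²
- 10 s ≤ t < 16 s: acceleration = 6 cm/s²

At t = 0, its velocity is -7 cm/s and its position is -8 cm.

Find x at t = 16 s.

-482 cm

On each constant-a segment, Δv = aΔt and Δx = v₀Δt + ½aΔt²; chain segment to segment.
0–5 s: v starts -7 cm/s; Δx = -7·5 + ½·-12·5² = -185 cm; v ends -67 cm/s.
5–10 s: v starts -67 cm/s; Δx = -67·5 + ½·8·5² = -235 cm; v ends -27 cm/s.
10–16 s: v starts -27 cm/s; Δx = -27·6 + ½·6·6² = -54 cm; v ends 9 cm/s.
x(16) = -8 + Σ Δx = -482 cm.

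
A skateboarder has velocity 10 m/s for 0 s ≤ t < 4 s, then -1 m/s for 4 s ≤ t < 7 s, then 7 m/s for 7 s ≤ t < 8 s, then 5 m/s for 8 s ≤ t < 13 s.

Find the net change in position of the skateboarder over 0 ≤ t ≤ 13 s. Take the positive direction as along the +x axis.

Net displacement equals the area under the velocity-time graph (areas below the axis count negative).
0–4 s: 10 × 4 = 40 m
4–7 s: -1 × 3 = -3 m
7–8 s: 7 × 1 = 7 m
8–13 s: 5 × 5 = 25 m
Net displacement = 69 m

69 m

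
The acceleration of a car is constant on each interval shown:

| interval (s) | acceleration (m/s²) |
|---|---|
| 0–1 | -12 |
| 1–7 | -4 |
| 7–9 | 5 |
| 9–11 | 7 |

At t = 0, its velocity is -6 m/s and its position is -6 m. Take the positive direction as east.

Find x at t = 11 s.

On each constant-a segment, Δv = aΔt and Δx = v₀Δt + ½aΔt²; chain segment to segment.
0–1 s: v starts -6 m/s; Δx = -6·1 + ½·-12·1² = -12 m; v ends -18 m/s.
1–7 s: v starts -18 m/s; Δx = -18·6 + ½·-4·6² = -180 m; v ends -42 m/s.
7–9 s: v starts -42 m/s; Δx = -42·2 + ½·5·2² = -74 m; v ends -32 m/s.
9–11 s: v starts -32 m/s; Δx = -32·2 + ½·7·2² = -50 m; v ends -18 m/s.
x(11) = -6 + Σ Δx = -322 m.

-322 m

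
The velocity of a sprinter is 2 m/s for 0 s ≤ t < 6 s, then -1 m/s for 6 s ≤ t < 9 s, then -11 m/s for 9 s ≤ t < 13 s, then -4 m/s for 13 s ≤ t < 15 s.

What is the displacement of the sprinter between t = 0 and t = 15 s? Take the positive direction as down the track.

Net displacement equals the area under the velocity-time graph (areas below the axis count negative).
0–6 s: 2 × 6 = 12 m
6–9 s: -1 × 3 = -3 m
9–13 s: -11 × 4 = -44 m
13–15 s: -4 × 2 = -8 m
Net displacement = -43 m

-43 m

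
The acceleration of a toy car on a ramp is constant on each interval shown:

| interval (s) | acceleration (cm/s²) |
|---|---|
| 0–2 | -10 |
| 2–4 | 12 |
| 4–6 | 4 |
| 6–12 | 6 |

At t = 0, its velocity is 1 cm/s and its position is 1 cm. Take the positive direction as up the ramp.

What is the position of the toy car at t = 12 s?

173 cm

On each constant-a segment, Δv = aΔt and Δx = v₀Δt + ½aΔt²; chain segment to segment.
0–2 s: v starts 1 cm/s; Δx = 1·2 + ½·-10·2² = -18 cm; v ends -19 cm/s.
2–4 s: v starts -19 cm/s; Δx = -19·2 + ½·12·2² = -14 cm; v ends 5 cm/s.
4–6 s: v starts 5 cm/s; Δx = 5·2 + ½·4·2² = 18 cm; v ends 13 cm/s.
6–12 s: v starts 13 cm/s; Δx = 13·6 + ½·6·6² = 186 cm; v ends 49 cm/s.
x(12) = 1 + Σ Δx = 173 cm.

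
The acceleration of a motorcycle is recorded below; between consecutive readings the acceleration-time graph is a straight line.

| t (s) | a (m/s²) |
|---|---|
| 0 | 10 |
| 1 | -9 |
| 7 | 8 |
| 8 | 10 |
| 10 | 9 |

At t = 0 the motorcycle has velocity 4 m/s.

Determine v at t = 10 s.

29.5 m/s

Δv equals the area under the a-t graph; then v = v₀ + Δv.
0–1 s: ½(10 + -9)(1) = 0.5 m/s
1–7 s: ½(-9 + 8)(6) = -3 m/s
7–8 s: ½(8 + 10)(1) = 9 m/s
8–10 s: ½(10 + 9)(2) = 19 m/s
Δv = 25.5 m/s, so v(10) = 4 + (25.5) = 29.5 m/s.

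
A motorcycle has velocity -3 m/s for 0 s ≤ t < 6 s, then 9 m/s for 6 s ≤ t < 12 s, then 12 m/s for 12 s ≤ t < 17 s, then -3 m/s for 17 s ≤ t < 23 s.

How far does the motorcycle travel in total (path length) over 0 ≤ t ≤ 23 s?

150 m

Total distance travelled is ∫|v| dt — sum the magnitudes of each area piece.
0–6 s: |-3| × 6 = 18 m
6–12 s: |9| × 6 = 54 m
12–17 s: |12| × 5 = 60 m
17–23 s: |-3| × 6 = 18 m
Total distance = 150 m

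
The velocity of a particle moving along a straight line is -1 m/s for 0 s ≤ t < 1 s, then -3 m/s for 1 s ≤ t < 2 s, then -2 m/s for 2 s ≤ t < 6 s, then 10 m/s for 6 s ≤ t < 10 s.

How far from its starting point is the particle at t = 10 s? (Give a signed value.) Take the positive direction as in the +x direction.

Net displacement equals the area under the velocity-time graph (areas below the axis count negative).
0–1 s: -1 × 1 = -1 m
1–2 s: -3 × 1 = -3 m
2–6 s: -2 × 4 = -8 m
6–10 s: 10 × 4 = 40 m
Net displacement = 28 m

28 m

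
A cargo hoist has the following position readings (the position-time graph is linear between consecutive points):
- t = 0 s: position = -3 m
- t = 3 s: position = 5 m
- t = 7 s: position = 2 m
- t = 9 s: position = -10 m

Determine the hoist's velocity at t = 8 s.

-6 m/s

Velocity is the slope of the x-t graph on 7–9 s: (-10 − 2)/(9 − 7) = -6 m/s.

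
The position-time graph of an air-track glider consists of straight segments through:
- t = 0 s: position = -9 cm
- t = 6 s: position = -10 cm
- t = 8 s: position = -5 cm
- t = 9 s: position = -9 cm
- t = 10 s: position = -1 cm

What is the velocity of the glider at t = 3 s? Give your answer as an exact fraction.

-1/6 cm/s

Velocity is the slope of the x-t graph on 0–6 s: (-10 − -9)/(6 − 0) = -1/6 cm/s.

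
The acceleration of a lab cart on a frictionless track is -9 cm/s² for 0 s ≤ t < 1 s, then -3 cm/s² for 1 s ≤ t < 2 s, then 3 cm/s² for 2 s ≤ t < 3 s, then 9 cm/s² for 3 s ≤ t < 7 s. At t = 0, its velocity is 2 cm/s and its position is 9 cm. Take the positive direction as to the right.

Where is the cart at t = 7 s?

33.5 cm

On each constant-a segment, Δv = aΔt and Δx = v₀Δt + ½aΔt²; chain segment to segment.
0–1 s: v starts 2 cm/s; Δx = 2·1 + ½·-9·1² = -2.5 cm; v ends -7 cm/s.
1–2 s: v starts -7 cm/s; Δx = -7·1 + ½·-3·1² = -8.5 cm; v ends -10 cm/s.
2–3 s: v starts -10 cm/s; Δx = -10·1 + ½·3·1² = -8.5 cm; v ends -7 cm/s.
3–7 s: v starts -7 cm/s; Δx = -7·4 + ½·9·4² = 44 cm; v ends 29 cm/s.
x(7) = 9 + Σ Δx = 33.5 cm.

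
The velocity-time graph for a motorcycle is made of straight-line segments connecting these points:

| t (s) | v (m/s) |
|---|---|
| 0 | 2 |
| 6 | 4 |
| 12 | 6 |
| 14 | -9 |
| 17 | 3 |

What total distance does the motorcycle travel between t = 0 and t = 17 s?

Total distance travelled is ∫|v| dt — sum the magnitudes of each area piece.
0–6 s: |½(2 + 4)(6)| = 18 m
6–12 s: |½(4 + 6)(6)| = 30 m
12–14 s: v = 0 at t = 12.8 s; triangle areas 2.4 + 5.4 = 7.8 m
14–17 s: v = 0 at t = 16.25 s; triangle areas 10.125 + 1.125 = 11.25 m
Total distance = 67.05 m

67.05 m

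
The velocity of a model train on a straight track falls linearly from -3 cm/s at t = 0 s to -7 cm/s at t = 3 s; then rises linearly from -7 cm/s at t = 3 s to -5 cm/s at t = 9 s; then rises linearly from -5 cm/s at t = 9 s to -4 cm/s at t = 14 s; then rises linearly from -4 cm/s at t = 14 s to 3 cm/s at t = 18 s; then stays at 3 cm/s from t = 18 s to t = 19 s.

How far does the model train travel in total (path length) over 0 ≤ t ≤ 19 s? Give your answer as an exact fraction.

Distance (not displacement) is the total path length: add the absolute areas under v-t.
0–3 s: |½(-3 + -7)(3)| = 15 cm
3–9 s: |½(-7 + -5)(6)| = 36 cm
9–14 s: |½(-5 + -4)(5)| = 22.5 cm
14–18 s: v = 0 at t = 114/7 s; triangle areas 32/7 + 18/7 = 50/7 cm
18–19 s: |3| × 1 = 3 cm
Total distance = 1171/14 cm

1171/14 cm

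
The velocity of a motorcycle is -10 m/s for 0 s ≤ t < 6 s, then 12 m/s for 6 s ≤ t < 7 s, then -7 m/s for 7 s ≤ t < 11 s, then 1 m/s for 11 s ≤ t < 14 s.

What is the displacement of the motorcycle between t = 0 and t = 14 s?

-73 m

Displacement is the signed area under the v-t curve.
0–6 s: -10 × 6 = -60 m
6–7 s: 12 × 1 = 12 m
7–11 s: -7 × 4 = -28 m
11–14 s: 1 × 3 = 3 m
Net displacement = -73 m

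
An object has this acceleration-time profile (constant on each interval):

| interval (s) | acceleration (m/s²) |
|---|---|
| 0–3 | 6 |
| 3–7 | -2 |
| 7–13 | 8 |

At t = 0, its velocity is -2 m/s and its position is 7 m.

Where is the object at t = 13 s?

268 m

On each constant-a segment, Δv = aΔt and Δx = v₀Δt + ½aΔt²; chain segment to segment.
0–3 s: v starts -2 m/s; Δx = -2·3 + ½·6·3² = 21 m; v ends 16 m/s.
3–7 s: v starts 16 m/s; Δx = 16·4 + ½·-2·4² = 48 m; v ends 8 m/s.
7–13 s: v starts 8 m/s; Δx = 8·6 + ½·8·6² = 192 m; v ends 56 m/s.
x(13) = 7 + Σ Δx = 268 m.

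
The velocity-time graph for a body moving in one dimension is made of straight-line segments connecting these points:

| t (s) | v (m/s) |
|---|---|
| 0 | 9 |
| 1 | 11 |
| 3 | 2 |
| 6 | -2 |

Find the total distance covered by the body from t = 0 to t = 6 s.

26 m

Distance (not displacement) is the total path length: add the absolute areas under v-t.
0–1 s: |½(9 + 11)(1)| = 10 m
1–3 s: |½(11 + 2)(2)| = 13 m
3–6 s: v = 0 at t = 4.5 s; triangle areas 1.5 + 1.5 = 3 m
Total distance = 26 m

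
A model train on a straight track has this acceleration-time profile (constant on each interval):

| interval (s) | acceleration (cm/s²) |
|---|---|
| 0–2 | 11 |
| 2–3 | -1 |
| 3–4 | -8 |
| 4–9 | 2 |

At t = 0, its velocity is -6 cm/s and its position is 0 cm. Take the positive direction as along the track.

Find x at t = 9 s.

96.5 cm

On each constant-a segment, Δv = aΔt and Δx = v₀Δt + ½aΔt²; chain segment to segment.
0–2 s: v starts -6 cm/s; Δx = -6·2 + ½·11·2² = 10 cm; v ends 16 cm/s.
2–3 s: v starts 16 cm/s; Δx = 16·1 + ½·-1·1² = 15.5 cm; v ends 15 cm/s.
3–4 s: v starts 15 cm/s; Δx = 15·1 + ½·-8·1² = 11 cm; v ends 7 cm/s.
4–9 s: v starts 7 cm/s; Δx = 7·5 + ½·2·5² = 60 cm; v ends 17 cm/s.
x(9) = 0 + Σ Δx = 96.5 cm.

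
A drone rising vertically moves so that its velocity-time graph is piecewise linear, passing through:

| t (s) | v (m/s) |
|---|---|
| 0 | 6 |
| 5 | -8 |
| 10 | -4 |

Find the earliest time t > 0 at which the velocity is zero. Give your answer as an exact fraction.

v changes sign on 0–5 s (from 6 to -8); the graph is linear there, so v = 0 at t = 0 + (-6)·(5 − 0)/(-8 − 6) = 15/7 s.

t = 15/7 s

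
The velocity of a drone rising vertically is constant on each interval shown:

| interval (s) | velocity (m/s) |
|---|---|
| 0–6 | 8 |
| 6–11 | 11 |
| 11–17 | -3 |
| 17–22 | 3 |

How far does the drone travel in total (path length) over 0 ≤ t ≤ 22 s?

Distance (not displacement) is the total path length: add the absolute areas under v-t.
0–6 s: |8| × 6 = 48 m
6–11 s: |11| × 5 = 55 m
11–17 s: |-3| × 6 = 18 m
17–22 s: |3| × 5 = 15 m
Total distance = 136 m

136 m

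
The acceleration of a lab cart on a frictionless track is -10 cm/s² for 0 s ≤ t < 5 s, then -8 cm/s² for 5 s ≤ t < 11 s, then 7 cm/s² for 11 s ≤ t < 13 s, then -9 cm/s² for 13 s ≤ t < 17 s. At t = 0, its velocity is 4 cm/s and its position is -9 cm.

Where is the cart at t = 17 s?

On each constant-a segment, Δv = aΔt and Δx = v₀Δt + ½aΔt²; chain segment to segment.
0–5 s: v starts 4 cm/s; Δx = 4·5 + ½·-10·5² = -105 cm; v ends -46 cm/s.
5–11 s: v starts -46 cm/s; Δx = -46·6 + ½·-8·6² = -420 cm; v ends -94 cm/s.
11–13 s: v starts -94 cm/s; Δx = -94·2 + ½·7·2² = -174 cm; v ends -80 cm/s.
13–17 s: v starts -80 cm/s; Δx = -80·4 + ½·-9·4² = -392 cm; v ends -116 cm/s.
x(17) = -9 + Σ Δx = -1100 cm.

-1100 cm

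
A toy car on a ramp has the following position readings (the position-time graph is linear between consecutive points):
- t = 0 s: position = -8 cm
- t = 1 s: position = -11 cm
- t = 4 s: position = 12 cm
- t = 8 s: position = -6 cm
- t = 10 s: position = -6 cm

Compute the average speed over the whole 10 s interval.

4.4 cm/s

Average speed = (total path length)/(elapsed time); on a piecewise-linear x-t graph the path length is Σ|Δx|.
0–1 s: |Δx| = |-11 − -8| = 3 cm
1–4 s: |Δx| = |12 − -11| = 23 cm
4–8 s: |Δx| = |-6 − 12| = 18 cm
8–10 s: |Δx| = |-6 − -6| = 0 cm
Total path = 44 cm; average speed = 44/10 = 4.4 cm/s.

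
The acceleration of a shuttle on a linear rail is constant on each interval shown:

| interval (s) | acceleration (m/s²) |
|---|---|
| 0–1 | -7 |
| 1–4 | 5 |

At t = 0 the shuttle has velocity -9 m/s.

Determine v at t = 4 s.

Δv equals the area under the a-t graph; then v = v₀ + Δv.
0–1 s: -7 × 1 = -7 m/s
1–4 s: 5 × 3 = 15 m/s
Δv = 8 m/s, so v(4) = -9 + (8) = -1 m/s.

-1 m/s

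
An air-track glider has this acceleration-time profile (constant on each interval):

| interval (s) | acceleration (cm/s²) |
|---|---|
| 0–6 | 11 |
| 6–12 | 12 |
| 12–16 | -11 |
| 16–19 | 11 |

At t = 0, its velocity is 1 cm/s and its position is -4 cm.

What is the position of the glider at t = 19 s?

On each constant-a segment, Δv = aΔt and Δx = v₀Δt + ½aΔt²; chain segment to segment.
0–6 s: v starts 1 cm/s; Δx = 1·6 + ½·11·6² = 204 cm; v ends 67 cm/s.
6–12 s: v starts 67 cm/s; Δx = 67·6 + ½·12·6² = 618 cm; v ends 139 cm/s.
12–16 s: v starts 139 cm/s; Δx = 139·4 + ½·-11·4² = 468 cm; v ends 95 cm/s.
16–19 s: v starts 95 cm/s; Δx = 95·3 + ½·11·3² = 334.5 cm; v ends 128 cm/s.
x(19) = -4 + Σ Δx = 1620.5 cm.

1620.5 cm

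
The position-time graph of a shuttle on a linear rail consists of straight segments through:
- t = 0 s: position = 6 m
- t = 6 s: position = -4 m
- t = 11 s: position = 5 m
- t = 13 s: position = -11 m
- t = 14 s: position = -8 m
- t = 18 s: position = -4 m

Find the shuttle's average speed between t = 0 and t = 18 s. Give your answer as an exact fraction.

7/3 m/s

Average speed = (total path length)/(elapsed time); on a piecewise-linear x-t graph the path length is Σ|Δx|.
0–6 s: |Δx| = |-4 − 6| = 10 m
6–11 s: |Δx| = |5 − -4| = 9 m
11–13 s: |Δx| = |-11 − 5| = 16 m
13–14 s: |Δx| = |-8 − -11| = 3 m
14–18 s: |Δx| = |-4 − -8| = 4 m
Total path = 42 m; average speed = 42/18 = 7/3 m/s.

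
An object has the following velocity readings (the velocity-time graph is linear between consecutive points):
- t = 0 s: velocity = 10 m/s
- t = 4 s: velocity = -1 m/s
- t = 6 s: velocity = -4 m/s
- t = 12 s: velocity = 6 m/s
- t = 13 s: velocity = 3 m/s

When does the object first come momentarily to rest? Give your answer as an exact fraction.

t = 40/11 s

v changes sign on 0–4 s (from 10 to -1); the graph is linear there, so v = 0 at t = 0 + (-10)·(4 − 0)/(-1 − 10) = 40/11 s.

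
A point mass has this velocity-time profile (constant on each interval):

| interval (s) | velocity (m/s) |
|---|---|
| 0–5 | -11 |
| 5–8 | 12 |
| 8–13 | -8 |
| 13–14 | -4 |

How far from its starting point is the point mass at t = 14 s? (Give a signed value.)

Net displacement equals the area under the velocity-time graph (areas below the axis count negative).
0–5 s: -11 × 5 = -55 m
5–8 s: 12 × 3 = 36 m
8–13 s: -8 × 5 = -40 m
13–14 s: -4 × 1 = -4 m
Net displacement = -63 m

-63 m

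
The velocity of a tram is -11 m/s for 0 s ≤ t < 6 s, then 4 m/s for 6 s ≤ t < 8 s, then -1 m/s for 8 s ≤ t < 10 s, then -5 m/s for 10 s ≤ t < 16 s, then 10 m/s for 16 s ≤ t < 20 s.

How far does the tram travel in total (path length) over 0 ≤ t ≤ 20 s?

146 m

Total distance travelled is ∫|v| dt — sum the magnitudes of each area piece.
0–6 s: |-11| × 6 = 66 m
6–8 s: |4| × 2 = 8 m
8–10 s: |-1| × 2 = 2 m
10–16 s: |-5| × 6 = 30 m
16–20 s: |10| × 4 = 40 m
Total distance = 146 m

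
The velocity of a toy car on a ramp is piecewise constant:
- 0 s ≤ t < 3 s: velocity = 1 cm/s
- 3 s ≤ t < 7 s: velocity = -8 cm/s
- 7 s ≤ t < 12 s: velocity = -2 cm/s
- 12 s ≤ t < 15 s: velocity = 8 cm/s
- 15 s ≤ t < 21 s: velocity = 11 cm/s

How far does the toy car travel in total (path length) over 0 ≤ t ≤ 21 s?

135 cm

Total distance travelled is ∫|v| dt — sum the magnitudes of each area piece.
0–3 s: |1| × 3 = 3 cm
3–7 s: |-8| × 4 = 32 cm
7–12 s: |-2| × 5 = 10 cm
12–15 s: |8| × 3 = 24 cm
15–21 s: |11| × 6 = 66 cm
Total distance = 135 cm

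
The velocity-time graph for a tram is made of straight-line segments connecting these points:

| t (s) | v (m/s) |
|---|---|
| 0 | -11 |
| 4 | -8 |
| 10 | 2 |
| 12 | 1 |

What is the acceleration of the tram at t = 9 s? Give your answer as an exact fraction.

5/3 m/s²

Acceleration is the slope of the v-t graph on 4–10 s: (2 − -8)/(10 − 4) = 5/3 m/s².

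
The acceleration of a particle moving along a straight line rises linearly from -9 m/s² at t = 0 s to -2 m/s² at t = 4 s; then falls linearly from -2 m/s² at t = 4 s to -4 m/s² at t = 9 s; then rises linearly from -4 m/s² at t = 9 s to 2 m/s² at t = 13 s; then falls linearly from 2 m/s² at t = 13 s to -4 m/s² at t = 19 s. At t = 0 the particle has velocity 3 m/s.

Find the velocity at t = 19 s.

-44 m/s

Δv equals the area under the a-t graph; then v = v₀ + Δv.
0–4 s: ½(-9 + -2)(4) = -22 m/s
4–9 s: ½(-2 + -4)(5) = -15 m/s
9–13 s: ½(-4 + 2)(4) = -4 m/s
13–19 s: ½(2 + -4)(6) = -6 m/s
Δv = -47 m/s, so v(19) = 3 + (-47) = -44 m/s.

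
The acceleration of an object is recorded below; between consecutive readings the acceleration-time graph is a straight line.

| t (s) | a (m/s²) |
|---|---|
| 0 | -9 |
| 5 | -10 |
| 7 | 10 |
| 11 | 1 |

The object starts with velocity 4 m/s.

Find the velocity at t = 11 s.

Δv equals the area under the a-t graph; then v = v₀ + Δv.
0–5 s: ½(-9 + -10)(5) = -47.5 m/s
5–7 s: ½(-10 + 10)(2) = 0 m/s
7–11 s: ½(10 + 1)(4) = 22 m/s
Δv = -25.5 m/s, so v(11) = 4 + (-25.5) = -21.5 m/s.

-21.5 m/s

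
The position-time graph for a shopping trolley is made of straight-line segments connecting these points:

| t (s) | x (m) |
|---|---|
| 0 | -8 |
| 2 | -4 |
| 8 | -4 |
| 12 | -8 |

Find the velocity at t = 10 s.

Velocity is the slope of the x-t graph on 8–12 s: (-8 − -4)/(12 − 8) = -1 m/s.

-1 m/s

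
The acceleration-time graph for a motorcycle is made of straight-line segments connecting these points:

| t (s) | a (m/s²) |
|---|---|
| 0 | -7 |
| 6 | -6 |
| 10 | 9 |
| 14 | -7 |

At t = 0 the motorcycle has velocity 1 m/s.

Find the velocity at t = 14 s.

-28 m/s

Δv equals the area under the a-t graph; then v = v₀ + Δv.
0–6 s: ½(-7 + -6)(6) = -39 m/s
6–10 s: ½(-6 + 9)(4) = 6 m/s
10–14 s: ½(9 + -7)(4) = 4 m/s
Δv = -29 m/s, so v(14) = 1 + (-29) = -28 m/s.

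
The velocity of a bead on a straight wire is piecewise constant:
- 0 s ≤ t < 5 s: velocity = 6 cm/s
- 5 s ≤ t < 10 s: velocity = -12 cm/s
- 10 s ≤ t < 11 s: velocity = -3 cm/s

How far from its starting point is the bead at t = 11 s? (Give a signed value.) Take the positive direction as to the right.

Displacement is the signed area under the v-t curve.
0–5 s: 6 × 5 = 30 cm
5–10 s: -12 × 5 = -60 cm
10–11 s: -3 × 1 = -3 cm
Net displacement = -33 cm

-33 cm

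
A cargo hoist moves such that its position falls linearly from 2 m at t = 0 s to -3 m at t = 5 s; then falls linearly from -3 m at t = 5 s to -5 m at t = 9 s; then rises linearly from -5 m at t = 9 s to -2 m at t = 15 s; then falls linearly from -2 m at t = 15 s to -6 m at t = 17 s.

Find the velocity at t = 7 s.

Velocity is the slope of the x-t graph on 5–9 s: (-5 − -3)/(9 − 5) = -0.5 m/s.

-0.5 m/s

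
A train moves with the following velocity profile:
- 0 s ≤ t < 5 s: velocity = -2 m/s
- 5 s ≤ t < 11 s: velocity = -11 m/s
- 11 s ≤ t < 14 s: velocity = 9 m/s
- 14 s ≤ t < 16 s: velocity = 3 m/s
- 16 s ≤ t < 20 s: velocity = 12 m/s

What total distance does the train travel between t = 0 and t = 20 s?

157 m

Total distance travelled is ∫|v| dt — sum the magnitudes of each area piece.
0–5 s: |-2| × 5 = 10 m
5–11 s: |-11| × 6 = 66 m
11–14 s: |9| × 3 = 27 m
14–16 s: |3| × 2 = 6 m
16–20 s: |12| × 4 = 48 m
Total distance = 157 m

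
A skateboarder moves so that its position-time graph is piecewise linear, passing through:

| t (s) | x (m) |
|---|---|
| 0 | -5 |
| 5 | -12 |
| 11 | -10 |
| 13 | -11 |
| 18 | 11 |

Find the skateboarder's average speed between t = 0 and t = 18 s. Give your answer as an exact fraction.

16/9 m/s

Average speed = (total path length)/(elapsed time); on a piecewise-linear x-t graph the path length is Σ|Δx|.
0–5 s: |Δx| = |-12 − -5| = 7 m
5–11 s: |Δx| = |-10 − -12| = 2 m
11–13 s: |Δx| = |-11 − -10| = 1 m
13–18 s: |Δx| = |11 − -11| = 22 m
Total path = 32 m; average speed = 32/18 = 16/9 m/s.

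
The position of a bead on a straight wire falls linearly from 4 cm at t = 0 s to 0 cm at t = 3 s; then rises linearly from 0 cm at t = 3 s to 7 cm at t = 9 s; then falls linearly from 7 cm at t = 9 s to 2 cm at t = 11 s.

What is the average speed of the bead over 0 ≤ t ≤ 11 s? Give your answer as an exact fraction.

16/11 cm/s

Average speed = (total path length)/(elapsed time); on a piecewise-linear x-t graph the path length is Σ|Δx|.
0–3 s: |Δx| = |0 − 4| = 4 cm
3–9 s: |Δx| = |7 − 0| = 7 cm
9–11 s: |Δx| = |2 − 7| = 5 cm
Total path = 16 cm; average speed = 16/11 = 16/11 cm/s.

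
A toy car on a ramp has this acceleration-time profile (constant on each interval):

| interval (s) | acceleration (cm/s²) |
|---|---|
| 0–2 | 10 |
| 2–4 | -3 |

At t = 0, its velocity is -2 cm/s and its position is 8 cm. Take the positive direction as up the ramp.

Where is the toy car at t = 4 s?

On each constant-a segment, Δv = aΔt and Δx = v₀Δt + ½aΔt²; chain segment to segment.
0–2 s: v starts -2 cm/s; Δx = -2·2 + ½·10·2² = 16 cm; v ends 18 cm/s.
2–4 s: v starts 18 cm/s; Δx = 18·2 + ½·-3·2² = 30 cm; v ends 12 cm/s.
x(4) = 8 + Σ Δx = 54 cm.

54 cm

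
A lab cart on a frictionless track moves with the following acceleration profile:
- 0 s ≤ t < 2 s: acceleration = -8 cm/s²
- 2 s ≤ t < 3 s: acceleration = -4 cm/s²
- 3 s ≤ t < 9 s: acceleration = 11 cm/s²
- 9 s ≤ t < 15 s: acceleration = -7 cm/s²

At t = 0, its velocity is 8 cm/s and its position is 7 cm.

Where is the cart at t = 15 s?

On each constant-a segment, Δv = aΔt and Δx = v₀Δt + ½aΔt²; chain segment to segment.
0–2 s: v starts 8 cm/s; Δx = 8·2 + ½·-8·2² = 0 cm; v ends -8 cm/s.
2–3 s: v starts -8 cm/s; Δx = -8·1 + ½·-4·1² = -10 cm; v ends -12 cm/s.
3–9 s: v starts -12 cm/s; Δx = -12·6 + ½·11·6² = 126 cm; v ends 54 cm/s.
9–15 s: v starts 54 cm/s; Δx = 54·6 + ½·-7·6² = 198 cm; v ends 12 cm/s.
x(15) = 7 + Σ Δx = 321 cm.

321 cm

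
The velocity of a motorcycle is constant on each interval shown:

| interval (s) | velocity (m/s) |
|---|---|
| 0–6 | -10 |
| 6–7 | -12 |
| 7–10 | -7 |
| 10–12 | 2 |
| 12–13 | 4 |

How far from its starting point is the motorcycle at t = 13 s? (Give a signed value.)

-85 m

Net displacement equals the area under the velocity-time graph (areas below the axis count negative).
0–6 s: -10 × 6 = -60 m
6–7 s: -12 × 1 = -12 m
7–10 s: -7 × 3 = -21 m
10–12 s: 2 × 2 = 4 m
12–13 s: 4 × 1 = 4 m
Net displacement = -85 m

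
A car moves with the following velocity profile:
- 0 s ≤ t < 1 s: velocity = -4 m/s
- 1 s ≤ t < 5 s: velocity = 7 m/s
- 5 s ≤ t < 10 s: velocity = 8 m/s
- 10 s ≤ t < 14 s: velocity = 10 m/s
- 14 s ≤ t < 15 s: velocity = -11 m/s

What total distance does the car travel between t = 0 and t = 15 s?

Distance (not displacement) is the total path length: add the absolute areas under v-t.
0–1 s: |-4| × 1 = 4 m
1–5 s: |7| × 4 = 28 m
5–10 s: |8| × 5 = 40 m
10–14 s: |10| × 4 = 40 m
14–15 s: |-11| × 1 = 11 m
Total distance = 123 m

123 m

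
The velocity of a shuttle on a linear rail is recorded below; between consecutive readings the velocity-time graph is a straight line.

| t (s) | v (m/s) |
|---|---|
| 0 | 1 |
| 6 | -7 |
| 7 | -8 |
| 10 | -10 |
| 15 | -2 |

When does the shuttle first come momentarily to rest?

t = 0.75 s

v changes sign on 0–6 s (from 1 to -7); the graph is linear there, so v = 0 at t = 0 + (-1)·(6 − 0)/(-7 − 1) = 0.75 s.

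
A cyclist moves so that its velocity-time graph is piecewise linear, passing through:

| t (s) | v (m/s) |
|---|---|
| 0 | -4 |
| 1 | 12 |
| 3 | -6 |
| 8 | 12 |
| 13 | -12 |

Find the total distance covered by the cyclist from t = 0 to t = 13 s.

Total distance travelled is ∫|v| dt — sum the magnitudes of each area piece.
0–1 s: v = 0 at t = 0.25 s; triangle areas 0.5 + 4.5 = 5 m
1–3 s: v = 0 at t = 7/3 s; triangle areas 8 + 2 = 10 m
3–8 s: v = 0 at t = 14/3 s; triangle areas 5 + 20 = 25 m
8–13 s: v = 0 at t = 10.5 s; triangle areas 15 + 15 = 30 m
Total distance = 70 m

70 m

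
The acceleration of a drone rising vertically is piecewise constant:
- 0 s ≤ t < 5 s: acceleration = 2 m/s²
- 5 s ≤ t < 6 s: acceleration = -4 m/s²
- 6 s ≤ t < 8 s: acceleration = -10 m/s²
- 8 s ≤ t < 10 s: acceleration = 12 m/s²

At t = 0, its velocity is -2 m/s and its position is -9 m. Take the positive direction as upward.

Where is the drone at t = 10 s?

-8 m

On each constant-a segment, Δv = aΔt and Δx = v₀Δt + ½aΔt²; chain segment to segment.
0–5 s: v starts -2 m/s; Δx = -2·5 + ½·2·5² = 15 m; v ends 8 m/s.
5–6 s: v starts 8 m/s; Δx = 8·1 + ½·-4·1² = 6 m; v ends 4 m/s.
6–8 s: v starts 4 m/s; Δx = 4·2 + ½·-10·2² = -12 m; v ends -16 m/s.
8–10 s: v starts -16 m/s; Δx = -16·2 + ½·12·2² = -8 m; v ends 8 m/s.
x(10) = -9 + Σ Δx = -8 m.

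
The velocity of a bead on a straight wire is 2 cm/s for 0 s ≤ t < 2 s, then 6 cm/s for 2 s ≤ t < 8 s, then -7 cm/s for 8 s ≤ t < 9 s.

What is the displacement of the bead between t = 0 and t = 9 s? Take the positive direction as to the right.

Displacement is the signed area under the v-t curve.
0–2 s: 2 × 2 = 4 cm
2–8 s: 6 × 6 = 36 cm
8–9 s: -7 × 1 = -7 cm
Net displacement = 33 cm

33 cm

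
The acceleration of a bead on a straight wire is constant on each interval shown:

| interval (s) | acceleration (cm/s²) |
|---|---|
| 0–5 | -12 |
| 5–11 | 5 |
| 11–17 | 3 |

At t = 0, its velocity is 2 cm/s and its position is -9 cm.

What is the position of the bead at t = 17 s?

-521 cm

On each constant-a segment, Δv = aΔt and Δx = v₀Δt + ½aΔt²; chain segment to segment.
0–5 s: v starts 2 cm/s; Δx = 2·5 + ½·-12·5² = -140 cm; v ends -58 cm/s.
5–11 s: v starts -58 cm/s; Δx = -58·6 + ½·5·6² = -258 cm; v ends -28 cm/s.
11–17 s: v starts -28 cm/s; Δx = -28·6 + ½·3·6² = -114 cm; v ends -10 cm/s.
x(17) = -9 + Σ Δx = -521 cm.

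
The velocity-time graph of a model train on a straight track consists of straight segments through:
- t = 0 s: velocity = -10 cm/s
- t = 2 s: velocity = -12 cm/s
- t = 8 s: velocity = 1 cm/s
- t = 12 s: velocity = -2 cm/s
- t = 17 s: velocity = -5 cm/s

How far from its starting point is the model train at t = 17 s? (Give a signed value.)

-74.5 cm

Net displacement equals the area under the velocity-time graph (areas below the axis count negative).
0–2 s: ½(-10 + -12)(2) = -22 cm
2–8 s: ½(-12 + 1)(6) = -33 cm
8–12 s: ½(1 + -2)(4) = -2 cm
12–17 s: ½(-2 + -5)(5) = -17.5 cm
Net displacement = -74.5 cm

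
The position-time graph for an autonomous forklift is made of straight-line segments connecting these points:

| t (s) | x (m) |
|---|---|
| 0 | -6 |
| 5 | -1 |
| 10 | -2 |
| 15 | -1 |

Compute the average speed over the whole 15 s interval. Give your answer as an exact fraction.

Average speed = (total path length)/(elapsed time); on a piecewise-linear x-t graph the path length is Σ|Δx|.
0–5 s: |Δx| = |-1 − -6| = 5 m
5–10 s: |Δx| = |-2 − -1| = 1 m
10–15 s: |Δx| = |-1 − -2| = 1 m
Total path = 7 m; average speed = 7/15 = 7/15 m/s.

7/15 m/s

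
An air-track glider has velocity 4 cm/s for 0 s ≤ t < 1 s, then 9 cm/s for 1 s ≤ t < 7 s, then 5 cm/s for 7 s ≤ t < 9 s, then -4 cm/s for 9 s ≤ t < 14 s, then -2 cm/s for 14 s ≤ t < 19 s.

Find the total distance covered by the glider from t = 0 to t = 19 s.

Total distance travelled is ∫|v| dt — sum the magnitudes of each area piece.
0–1 s: |4| × 1 = 4 cm
1–7 s: |9| × 6 = 54 cm
7–9 s: |5| × 2 = 10 cm
9–14 s: |-4| × 5 = 20 cm
14–19 s: |-2| × 5 = 10 cm
Total distance = 98 cm

98 cm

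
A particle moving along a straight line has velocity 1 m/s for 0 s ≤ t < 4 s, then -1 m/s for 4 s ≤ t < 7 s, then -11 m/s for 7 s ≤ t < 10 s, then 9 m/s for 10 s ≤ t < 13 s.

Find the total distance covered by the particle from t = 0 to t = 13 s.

67 m

Total distance travelled is ∫|v| dt — sum the magnitudes of each area piece.
0–4 s: |1| × 4 = 4 m
4–7 s: |-1| × 3 = 3 m
7–10 s: |-11| × 3 = 33 m
10–13 s: |9| × 3 = 27 m
Total distance = 67 m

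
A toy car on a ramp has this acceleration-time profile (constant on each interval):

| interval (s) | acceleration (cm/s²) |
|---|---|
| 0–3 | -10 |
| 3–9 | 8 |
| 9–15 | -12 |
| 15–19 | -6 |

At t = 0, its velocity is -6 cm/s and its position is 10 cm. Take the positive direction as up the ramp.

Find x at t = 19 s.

-557 cm

On each constant-a segment, Δv = aΔt and Δx = v₀Δt + ½aΔt²; chain segment to segment.
0–3 s: v starts -6 cm/s; Δx = -6·3 + ½·-10·3² = -63 cm; v ends -36 cm/s.
3–9 s: v starts -36 cm/s; Δx = -36·6 + ½·8·6² = -72 cm; v ends 12 cm/s.
9–15 s: v starts 12 cm/s; Δx = 12·6 + ½·-12·6² = -144 cm; v ends -60 cm/s.
15–19 s: v starts -60 cm/s; Δx = -60·4 + ½·-6·4² = -288 cm; v ends -84 cm/s.
x(19) = 10 + Σ Δx = -557 cm.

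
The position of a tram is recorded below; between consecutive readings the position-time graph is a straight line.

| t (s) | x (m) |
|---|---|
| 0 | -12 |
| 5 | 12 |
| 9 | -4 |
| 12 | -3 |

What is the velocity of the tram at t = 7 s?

Velocity is the slope of the x-t graph on 5–9 s: (-4 − 12)/(9 − 5) = -4 m/s.

-4 m/s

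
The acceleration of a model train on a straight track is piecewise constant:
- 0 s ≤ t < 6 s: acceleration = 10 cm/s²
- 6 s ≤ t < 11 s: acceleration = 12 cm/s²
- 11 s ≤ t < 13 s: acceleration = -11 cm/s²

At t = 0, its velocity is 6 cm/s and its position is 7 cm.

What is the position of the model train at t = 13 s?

933 cm

On each constant-a segment, Δv = aΔt and Δx = v₀Δt + ½aΔt²; chain segment to segment.
0–6 s: v starts 6 cm/s; Δx = 6·6 + ½·10·6² = 216 cm; v ends 66 cm/s.
6–11 s: v starts 66 cm/s; Δx = 66·5 + ½·12·5² = 480 cm; v ends 126 cm/s.
11–13 s: v starts 126 cm/s; Δx = 126·2 + ½·-11·2² = 230 cm; v ends 104 cm/s.
x(13) = 7 + Σ Δx = 933 cm.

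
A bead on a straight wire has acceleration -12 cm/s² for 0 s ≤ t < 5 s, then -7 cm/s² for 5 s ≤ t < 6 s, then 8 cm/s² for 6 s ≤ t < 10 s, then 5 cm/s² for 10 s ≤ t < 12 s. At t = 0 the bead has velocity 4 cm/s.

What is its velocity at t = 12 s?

-21 cm/s

Δv equals the area under the a-t graph; then v = v₀ + Δv.
0–5 s: -12 × 5 = -60 cm/s
5–6 s: -7 × 1 = -7 cm/s
6–10 s: 8 × 4 = 32 cm/s
10–12 s: 5 × 2 = 10 cm/s
Δv = -25 cm/s, so v(12) = 4 + (-25) = -21 cm/s.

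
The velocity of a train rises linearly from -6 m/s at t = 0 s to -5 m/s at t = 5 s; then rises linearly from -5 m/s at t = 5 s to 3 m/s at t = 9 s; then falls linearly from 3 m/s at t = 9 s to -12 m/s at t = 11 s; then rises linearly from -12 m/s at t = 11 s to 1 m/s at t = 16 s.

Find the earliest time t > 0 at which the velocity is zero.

t = 7.5 s

v changes sign on 5–9 s (from -5 to 3); the graph is linear there, so v = 0 at t = 5 + (5)·(9 − 5)/(3 − -5) = 7.5 s.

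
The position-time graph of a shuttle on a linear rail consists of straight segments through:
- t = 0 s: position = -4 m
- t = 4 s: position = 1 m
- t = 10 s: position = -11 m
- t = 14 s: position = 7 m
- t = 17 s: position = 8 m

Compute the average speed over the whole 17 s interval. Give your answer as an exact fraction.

Average speed = (total path length)/(elapsed time); on a piecewise-linear x-t graph the path length is Σ|Δx|.
0–4 s: |Δx| = |1 − -4| = 5 m
4–10 s: |Δx| = |-11 − 1| = 12 m
10–14 s: |Δx| = |7 − -11| = 18 m
14–17 s: |Δx| = |8 − 7| = 1 m
Total path = 36 m; average speed = 36/17 = 36/17 m/s.

36/17 m/s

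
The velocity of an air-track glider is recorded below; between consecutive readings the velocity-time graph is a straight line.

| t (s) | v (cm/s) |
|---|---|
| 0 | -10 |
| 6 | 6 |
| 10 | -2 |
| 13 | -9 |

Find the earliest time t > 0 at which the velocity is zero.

t = 3.75 s

v changes sign on 0–6 s (from -10 to 6); the graph is linear there, so v = 0 at t = 0 + (10)·(6 − 0)/(6 − -10) = 3.75 s.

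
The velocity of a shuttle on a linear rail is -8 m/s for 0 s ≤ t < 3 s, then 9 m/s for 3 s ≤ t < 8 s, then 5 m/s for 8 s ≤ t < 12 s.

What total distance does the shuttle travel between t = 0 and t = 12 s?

89 m

Total distance travelled is ∫|v| dt — sum the magnitudes of each area piece.
0–3 s: |-8| × 3 = 24 m
3–8 s: |9| × 5 = 45 m
8–12 s: |5| × 4 = 20 m
Total distance = 89 m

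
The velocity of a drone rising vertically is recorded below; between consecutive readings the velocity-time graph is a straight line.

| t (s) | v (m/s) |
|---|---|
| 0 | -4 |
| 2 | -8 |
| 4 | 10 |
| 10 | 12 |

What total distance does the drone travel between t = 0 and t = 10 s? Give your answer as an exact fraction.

784/9 m

Total distance travelled is ∫|v| dt — sum the magnitudes of each area piece.
0–2 s: |½(-4 + -8)(2)| = 12 m
2–4 s: v = 0 at t = 26/9 s; triangle areas 32/9 + 50/9 = 82/9 m
4–10 s: |½(10 + 12)(6)| = 66 m
Total distance = 784/9 m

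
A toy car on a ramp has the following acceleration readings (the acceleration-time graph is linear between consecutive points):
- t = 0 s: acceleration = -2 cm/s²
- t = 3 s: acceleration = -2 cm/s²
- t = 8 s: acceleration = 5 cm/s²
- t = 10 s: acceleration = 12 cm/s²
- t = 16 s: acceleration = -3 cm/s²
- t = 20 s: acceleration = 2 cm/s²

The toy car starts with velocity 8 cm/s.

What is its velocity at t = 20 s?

51.5 cm/s

Δv equals the area under the a-t graph; then v = v₀ + Δv.
0–3 s: -2 × 3 = -6 cm/s
3–8 s: ½(-2 + 5)(5) = 7.5 cm/s
8–10 s: ½(5 + 12)(2) = 17 cm/s
10–16 s: ½(12 + -3)(6) = 27 cm/s
16–20 s: ½(-3 + 2)(4) = -2 cm/s
Δv = 43.5 cm/s, so v(20) = 8 + (43.5) = 51.5 cm/s.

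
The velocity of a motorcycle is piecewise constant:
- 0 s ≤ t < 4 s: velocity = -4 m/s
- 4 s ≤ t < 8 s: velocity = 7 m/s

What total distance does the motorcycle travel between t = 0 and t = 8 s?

Distance (not displacement) is the total path length: add the absolute areas under v-t.
0–4 s: |-4| × 4 = 16 m
4–8 s: |7| × 4 = 28 m
Total distance = 44 m

44 m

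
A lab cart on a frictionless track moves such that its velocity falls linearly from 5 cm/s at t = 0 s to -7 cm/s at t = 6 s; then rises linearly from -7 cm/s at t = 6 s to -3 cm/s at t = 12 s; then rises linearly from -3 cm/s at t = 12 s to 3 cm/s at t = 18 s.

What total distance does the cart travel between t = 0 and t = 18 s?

57.5 cm

Distance (not displacement) is the total path length: add the absolute areas under v-t.
0–6 s: v = 0 at t = 2.5 s; triangle areas 6.25 + 12.25 = 18.5 cm
6–12 s: |½(-7 + -3)(6)| = 30 cm
12–18 s: v = 0 at t = 15 s; triangle areas 4.5 + 4.5 = 9 cm
Total distance = 57.5 cm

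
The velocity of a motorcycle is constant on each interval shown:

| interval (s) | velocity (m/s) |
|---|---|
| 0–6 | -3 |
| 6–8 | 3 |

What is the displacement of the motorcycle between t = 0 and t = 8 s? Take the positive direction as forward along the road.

-12 m

Net displacement equals the area under the velocity-time graph (areas below the axis count negative).
0–6 s: -3 × 6 = -18 m
6–8 s: 3 × 2 = 6 m
Net displacement = -12 m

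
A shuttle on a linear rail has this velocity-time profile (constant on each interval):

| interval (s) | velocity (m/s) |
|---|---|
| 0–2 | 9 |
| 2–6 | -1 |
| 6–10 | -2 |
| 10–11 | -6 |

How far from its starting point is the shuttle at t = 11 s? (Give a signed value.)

0 m

Net displacement equals the area under the velocity-time graph (areas below the axis count negative).
0–2 s: 9 × 2 = 18 m
2–6 s: -1 × 4 = -4 m
6–10 s: -2 × 4 = -8 m
10–11 s: -6 × 1 = -6 m
Net displacement = 0 m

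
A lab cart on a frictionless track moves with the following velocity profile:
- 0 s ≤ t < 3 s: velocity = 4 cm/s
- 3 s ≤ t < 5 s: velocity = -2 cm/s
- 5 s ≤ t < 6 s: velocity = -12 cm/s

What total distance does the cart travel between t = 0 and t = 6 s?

Distance (not displacement) is the total path length: add the absolute areas under v-t.
0–3 s: |4| × 3 = 12 cm
3–5 s: |-2| × 2 = 4 cm
5–6 s: |-12| × 1 = 12 cm
Total distance = 28 cm

28 cm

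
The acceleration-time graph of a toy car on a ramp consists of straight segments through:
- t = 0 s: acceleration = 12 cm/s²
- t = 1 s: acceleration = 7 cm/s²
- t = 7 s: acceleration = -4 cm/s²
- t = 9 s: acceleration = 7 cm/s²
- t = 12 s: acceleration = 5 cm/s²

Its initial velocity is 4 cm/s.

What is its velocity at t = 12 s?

Δv equals the area under the a-t graph; then v = v₀ + Δv.
0–1 s: ½(12 + 7)(1) = 9.5 cm/s
1–7 s: ½(7 + -4)(6) = 9 cm/s
7–9 s: ½(-4 + 7)(2) = 3 cm/s
9–12 s: ½(7 + 5)(3) = 18 cm/s
Δv = 39.5 cm/s, so v(12) = 4 + (39.5) = 43.5 cm/s.

43.5 cm/s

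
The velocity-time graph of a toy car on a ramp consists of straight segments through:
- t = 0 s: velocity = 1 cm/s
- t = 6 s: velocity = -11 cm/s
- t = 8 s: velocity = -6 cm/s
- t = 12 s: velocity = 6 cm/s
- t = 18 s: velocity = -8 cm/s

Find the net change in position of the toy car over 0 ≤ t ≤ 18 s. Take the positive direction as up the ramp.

-53 cm

Net displacement equals the area under the velocity-time graph (areas below the axis count negative).
0–6 s: ½(1 + -11)(6) = -30 cm
6–8 s: ½(-11 + -6)(2) = -17 cm
8–12 s: ½(-6 + 6)(4) = 0 cm
12–18 s: ½(6 + -8)(6) = -6 cm
Net displacement = -53 cm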